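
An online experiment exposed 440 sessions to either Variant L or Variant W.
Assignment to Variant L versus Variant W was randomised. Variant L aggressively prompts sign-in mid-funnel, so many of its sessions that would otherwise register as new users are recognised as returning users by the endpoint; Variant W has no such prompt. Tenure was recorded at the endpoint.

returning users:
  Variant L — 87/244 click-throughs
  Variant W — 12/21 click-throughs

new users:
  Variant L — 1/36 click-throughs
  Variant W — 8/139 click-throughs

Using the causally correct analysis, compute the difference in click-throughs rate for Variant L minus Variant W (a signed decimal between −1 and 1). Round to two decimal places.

+0.19

User tenure is recorded after the variant and is itself shifted by it — it sits on the causal path from variant to outcome. Conditioning on a mediator would strip out part of the effect we want; the pooled comparison gives the total causal effect.
The causal difference is the pooled difference: 0.314 − 0.125 = +0.189.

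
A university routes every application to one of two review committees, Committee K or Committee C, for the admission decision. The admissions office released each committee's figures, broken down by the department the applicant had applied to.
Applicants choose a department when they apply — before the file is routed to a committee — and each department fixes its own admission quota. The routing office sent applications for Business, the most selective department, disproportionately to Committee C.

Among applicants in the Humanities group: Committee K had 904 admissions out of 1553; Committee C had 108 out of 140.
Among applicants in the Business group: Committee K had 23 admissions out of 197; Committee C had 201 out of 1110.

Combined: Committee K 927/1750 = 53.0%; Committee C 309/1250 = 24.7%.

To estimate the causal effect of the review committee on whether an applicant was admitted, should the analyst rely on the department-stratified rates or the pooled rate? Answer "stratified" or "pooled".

stratified

Committee C is higher inside every department stratum but Committee K is higher in aggregate. Whether to stratify depends on how department relates to the review committee.
Department satisfies the back-door criterion: it is not a descendant of the review committee, and it blocks the spurious path from review committee to outcome. Adjusting for it (i.e., using the within-department rates) gives the causal effect.
Within each level — Humanities: 58.2% vs 77.1%; Business: 11.7% vs 18.1% — Committee C is higher every time.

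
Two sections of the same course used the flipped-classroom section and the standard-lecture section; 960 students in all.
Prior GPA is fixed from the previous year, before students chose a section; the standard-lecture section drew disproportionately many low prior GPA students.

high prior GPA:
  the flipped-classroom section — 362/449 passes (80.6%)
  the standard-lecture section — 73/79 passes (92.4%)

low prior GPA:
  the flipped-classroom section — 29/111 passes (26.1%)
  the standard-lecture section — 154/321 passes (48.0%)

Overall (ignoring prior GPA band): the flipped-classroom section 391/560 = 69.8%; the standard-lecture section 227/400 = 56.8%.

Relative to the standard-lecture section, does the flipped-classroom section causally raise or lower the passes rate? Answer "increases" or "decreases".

the standard-lecture section is higher inside every prior GPA band stratum but the flipped-classroom section is higher in aggregate. Whether to stratify depends on how prior GPA band relates to the teaching method.
Prior GPA band satisfies the back-door criterion: it is not a descendant of the teaching method, and it blocks the spurious path from teaching method to outcome. Adjusting for it (i.e., using the within-prior GPA band rates) gives the causal effect.
Within each level — high prior GPA: 80.6% vs 92.4%; low prior GPA: 26.1% vs 48.0% — the standard-lecture section is higher every time.

decreases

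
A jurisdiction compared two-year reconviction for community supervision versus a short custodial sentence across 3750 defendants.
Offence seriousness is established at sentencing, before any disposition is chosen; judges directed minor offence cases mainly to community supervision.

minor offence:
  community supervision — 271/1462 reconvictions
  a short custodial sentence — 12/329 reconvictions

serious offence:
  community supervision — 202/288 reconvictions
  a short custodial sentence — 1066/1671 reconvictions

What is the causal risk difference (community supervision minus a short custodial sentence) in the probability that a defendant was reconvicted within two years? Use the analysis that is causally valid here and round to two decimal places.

+0.10

The offence seriousness-specific comparison favours a short custodial sentence throughout, but the pooled figures favour community supervision. The question is whether to condition on offence seriousness.
Offence seriousness is set before the disposition has any effect — it is not caused by the disposition — and it independently drives the outcome. That makes it a confounder, so the causal comparison is within offence seriousness levels.
Adjusting over the population distribution of offence seriousness: 0.478·(0.185−0.036) + 0.522·(0.701−0.638) = +0.104.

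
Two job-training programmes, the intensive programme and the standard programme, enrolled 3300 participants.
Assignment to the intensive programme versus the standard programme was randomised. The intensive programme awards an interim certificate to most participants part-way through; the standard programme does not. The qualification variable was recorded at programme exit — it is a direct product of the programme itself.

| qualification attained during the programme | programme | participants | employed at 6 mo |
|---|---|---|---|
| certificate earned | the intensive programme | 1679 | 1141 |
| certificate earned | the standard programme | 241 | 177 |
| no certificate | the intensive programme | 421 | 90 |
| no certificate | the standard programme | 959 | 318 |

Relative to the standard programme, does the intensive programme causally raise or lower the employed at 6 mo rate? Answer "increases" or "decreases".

increases

The distribution of qualification attained during the programme is itself part of what the programme does — it is an intermediate outcome. Holding it fixed would remove that part of the effect; the total effect is the pooled difference.
Pooled: the intensive programme 58.6% vs the standard programme 41.2%; the intensive programme is higher overall.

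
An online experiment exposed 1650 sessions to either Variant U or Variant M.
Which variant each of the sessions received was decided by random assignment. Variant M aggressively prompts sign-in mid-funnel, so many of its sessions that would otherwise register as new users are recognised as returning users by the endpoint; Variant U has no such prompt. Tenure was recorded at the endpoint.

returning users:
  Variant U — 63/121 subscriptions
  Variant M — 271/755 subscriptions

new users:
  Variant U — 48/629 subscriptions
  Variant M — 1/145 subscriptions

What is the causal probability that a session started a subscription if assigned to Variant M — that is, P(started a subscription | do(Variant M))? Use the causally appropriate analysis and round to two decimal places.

0.30

The stratified and pooled comparisons disagree (Variant U wins within each user tenure; Variant M wins overall), so the answer turns on the causal role of user tenure.
User tenure is downstream of the variant. One should not condition on a consequence of treatment, so the overall rates are the right comparison.
So P(outcome | do(Variant M)) is just the pooled rate for Variant M: 272/900 = 0.302.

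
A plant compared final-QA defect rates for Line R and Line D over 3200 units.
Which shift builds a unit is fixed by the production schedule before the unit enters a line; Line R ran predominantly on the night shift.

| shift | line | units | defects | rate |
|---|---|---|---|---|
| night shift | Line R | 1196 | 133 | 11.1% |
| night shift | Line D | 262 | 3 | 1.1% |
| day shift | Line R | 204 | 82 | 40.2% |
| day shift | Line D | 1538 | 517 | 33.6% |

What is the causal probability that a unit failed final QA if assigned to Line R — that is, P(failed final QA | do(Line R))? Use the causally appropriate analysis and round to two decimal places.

0.27

Shift satisfies the back-door criterion: it is not a descendant of the line, and it blocks the spurious path from line to outcome. Adjusting for it (i.e., using the within-shift rates) gives the causal effect.
Standardising Line R to the population shift mix: 0.456·133/1196 + 0.544·82/204 = 0.269.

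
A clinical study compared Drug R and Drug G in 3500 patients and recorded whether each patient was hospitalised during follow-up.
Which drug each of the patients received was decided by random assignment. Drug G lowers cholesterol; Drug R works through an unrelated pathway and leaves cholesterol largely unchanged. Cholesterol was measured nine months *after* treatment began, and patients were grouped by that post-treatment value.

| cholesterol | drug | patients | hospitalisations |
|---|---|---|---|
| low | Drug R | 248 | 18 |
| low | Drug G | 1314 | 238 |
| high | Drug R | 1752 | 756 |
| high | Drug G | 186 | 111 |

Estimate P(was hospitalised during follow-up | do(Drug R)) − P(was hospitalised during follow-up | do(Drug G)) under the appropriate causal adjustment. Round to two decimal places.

Cholesterol here is a post-treatment variable shaped by the drug; conditioning on it would introduce bias rather than remove it. The overall comparison is the causal one.
The causal difference is the pooled difference: 0.387 − 0.233 = +0.154.

+0.15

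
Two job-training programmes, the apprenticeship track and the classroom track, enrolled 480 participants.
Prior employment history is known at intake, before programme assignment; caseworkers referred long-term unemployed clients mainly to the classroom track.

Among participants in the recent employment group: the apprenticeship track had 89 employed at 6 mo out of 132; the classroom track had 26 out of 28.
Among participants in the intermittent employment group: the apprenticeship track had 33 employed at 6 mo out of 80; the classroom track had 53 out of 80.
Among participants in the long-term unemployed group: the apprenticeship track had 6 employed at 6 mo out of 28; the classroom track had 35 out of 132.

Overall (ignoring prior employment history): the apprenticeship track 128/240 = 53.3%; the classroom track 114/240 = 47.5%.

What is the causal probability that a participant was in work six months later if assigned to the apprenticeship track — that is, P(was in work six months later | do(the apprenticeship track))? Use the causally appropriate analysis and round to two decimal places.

0.43

Prior employment history satisfies the back-door criterion: it is not a descendant of the programme, and it blocks the spurious path from programme to outcome. Adjusting for it (i.e., using the within-prior employment history rates) gives the causal effect.
Standardising the apprenticeship track to the population prior employment history mix: 0.333·89/132 + 0.333·33/80 + 0.333·6/28 = 0.434.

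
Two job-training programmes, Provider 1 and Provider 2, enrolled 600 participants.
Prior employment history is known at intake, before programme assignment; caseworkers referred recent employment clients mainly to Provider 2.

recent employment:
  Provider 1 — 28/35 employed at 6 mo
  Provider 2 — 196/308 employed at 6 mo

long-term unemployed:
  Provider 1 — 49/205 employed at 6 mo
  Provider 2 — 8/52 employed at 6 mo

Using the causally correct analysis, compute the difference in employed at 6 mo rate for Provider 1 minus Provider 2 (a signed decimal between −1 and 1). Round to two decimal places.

+0.13

The stratified and pooled comparisons disagree (Provider 1 wins within each prior employment history; Provider 2 wins overall), so the answer turns on the causal role of prior employment history.
Prior employment history satisfies the back-door criterion: it is not a descendant of the programme, and it blocks the spurious path from programme to outcome. Adjusting for it (i.e., using the within-prior employment history rates) gives the causal effect.
Adjusting over the population distribution of prior employment history: 0.572·(0.800−0.636) + 0.428·(0.239−0.154) = +0.130.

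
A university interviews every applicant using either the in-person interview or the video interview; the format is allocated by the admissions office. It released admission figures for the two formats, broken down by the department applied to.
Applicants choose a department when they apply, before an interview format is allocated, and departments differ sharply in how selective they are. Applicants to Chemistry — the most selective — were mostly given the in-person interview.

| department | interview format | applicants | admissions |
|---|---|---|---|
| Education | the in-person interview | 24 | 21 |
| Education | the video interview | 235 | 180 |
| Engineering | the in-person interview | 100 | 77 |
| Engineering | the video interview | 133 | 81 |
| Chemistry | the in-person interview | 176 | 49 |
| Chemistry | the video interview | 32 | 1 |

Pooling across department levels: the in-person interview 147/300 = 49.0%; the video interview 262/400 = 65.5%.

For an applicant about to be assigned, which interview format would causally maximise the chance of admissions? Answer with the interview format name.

the in-person interview is higher inside every department stratum but the video interview is higher in aggregate. Whether to stratify depends on how department relates to the interview format.
Here department is a common cause — it drives both which interview format a case falls under and the outcome. The crude comparison mixes populations; the stratum-specific rates are the causally relevant ones.
Within each level — Education: 87.5% vs 76.6%; Engineering: 77.0% vs 60.9%; Chemistry: 27.8% vs 3.1% — the in-person interview is higher every time.

the in-person interview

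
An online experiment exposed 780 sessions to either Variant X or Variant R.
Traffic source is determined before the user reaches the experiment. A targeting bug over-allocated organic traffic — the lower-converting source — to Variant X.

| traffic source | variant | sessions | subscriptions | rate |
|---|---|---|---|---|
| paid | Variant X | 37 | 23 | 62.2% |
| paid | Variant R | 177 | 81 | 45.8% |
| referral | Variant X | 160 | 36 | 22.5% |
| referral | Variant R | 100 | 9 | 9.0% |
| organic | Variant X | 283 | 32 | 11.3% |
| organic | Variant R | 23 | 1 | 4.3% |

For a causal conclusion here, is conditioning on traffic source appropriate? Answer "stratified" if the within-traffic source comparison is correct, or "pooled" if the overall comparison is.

stratified

Since traffic source is a pre-existing factor (not a product of the variant) and it affects the outcome on its own, it is a confounder. The stratified rates, not the pooled rate, identify the causal effect.
Within each level — paid: 62.2% vs 45.8%; referral: 22.5% vs 9.0%; organic: 11.3% vs 4.3% — Variant X is higher every time.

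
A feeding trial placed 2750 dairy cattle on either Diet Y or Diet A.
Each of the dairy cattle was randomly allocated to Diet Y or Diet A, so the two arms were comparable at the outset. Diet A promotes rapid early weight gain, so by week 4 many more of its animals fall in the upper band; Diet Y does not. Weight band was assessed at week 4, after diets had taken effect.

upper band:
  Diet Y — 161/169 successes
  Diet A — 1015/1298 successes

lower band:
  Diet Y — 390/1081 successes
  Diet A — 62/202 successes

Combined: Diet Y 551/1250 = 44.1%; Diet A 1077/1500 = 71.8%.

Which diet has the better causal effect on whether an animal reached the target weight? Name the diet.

Week-4 weight band here is a post-treatment variable shaped by the diet; conditioning on it would introduce bias rather than remove it. The overall comparison is the causal one.
Pooled: Diet Y 44.1% vs Diet A 71.8%; Diet A is higher overall.

Diet A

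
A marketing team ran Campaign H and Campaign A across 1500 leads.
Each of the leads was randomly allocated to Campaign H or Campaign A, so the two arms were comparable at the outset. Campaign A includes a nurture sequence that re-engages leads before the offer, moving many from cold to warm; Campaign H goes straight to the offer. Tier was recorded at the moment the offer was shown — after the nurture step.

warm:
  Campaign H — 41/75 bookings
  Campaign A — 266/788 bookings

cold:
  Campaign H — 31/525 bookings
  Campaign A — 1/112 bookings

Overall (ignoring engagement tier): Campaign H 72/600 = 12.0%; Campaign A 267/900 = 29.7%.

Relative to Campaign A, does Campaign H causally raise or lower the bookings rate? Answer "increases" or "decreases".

The engagement tier-specific comparison favours Campaign H throughout, but the pooled figures favour Campaign A. The question is whether to condition on engagement tier.
Stratifying would compare campaigns among leads the campaigns themselves sorted into engagement tier groups — a form of selection on an intermediate. The unconditioned pooled rates give the total causal effect.
Pooled: Campaign H 12.0% vs Campaign A 29.7%; Campaign A is higher overall.

decreases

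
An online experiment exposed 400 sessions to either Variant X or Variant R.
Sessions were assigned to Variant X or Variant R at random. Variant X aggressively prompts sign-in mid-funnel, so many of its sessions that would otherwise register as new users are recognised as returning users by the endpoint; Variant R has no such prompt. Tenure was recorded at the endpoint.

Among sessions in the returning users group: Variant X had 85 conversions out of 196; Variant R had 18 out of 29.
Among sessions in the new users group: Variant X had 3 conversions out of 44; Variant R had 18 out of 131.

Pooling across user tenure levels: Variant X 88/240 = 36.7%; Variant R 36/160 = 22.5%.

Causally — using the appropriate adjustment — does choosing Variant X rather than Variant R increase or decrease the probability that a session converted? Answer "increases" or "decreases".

The stratified and pooled comparisons disagree (Variant R wins within each user tenure; Variant X wins overall), so the answer turns on the causal role of user tenure.
User tenure is downstream of the variant. One should not condition on a consequence of treatment, so the overall rates are the right comparison.
Pooled: Variant X 36.7% vs Variant R 22.5%; Variant X is higher overall.

increases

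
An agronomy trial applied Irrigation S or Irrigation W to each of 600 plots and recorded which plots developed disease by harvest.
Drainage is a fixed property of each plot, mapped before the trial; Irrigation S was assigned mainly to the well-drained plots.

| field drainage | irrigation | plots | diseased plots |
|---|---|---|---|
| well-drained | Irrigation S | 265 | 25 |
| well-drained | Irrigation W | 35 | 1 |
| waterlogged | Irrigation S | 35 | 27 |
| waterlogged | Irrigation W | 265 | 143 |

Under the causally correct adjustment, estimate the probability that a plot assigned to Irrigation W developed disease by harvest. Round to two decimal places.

The field drainage-specific comparison favours Irrigation W throughout, but the pooled figures favour Irrigation S. The question is whether to condition on field drainage.
Since field drainage is a pre-existing factor (not a product of the irrigation) and it affects the outcome on its own, it is a confounder. The stratified rates, not the pooled rate, identify the causal effect.
Standardising Irrigation W to the population field drainage mix: 0.500·1/35 + 0.500·143/265 = 0.284.

0.28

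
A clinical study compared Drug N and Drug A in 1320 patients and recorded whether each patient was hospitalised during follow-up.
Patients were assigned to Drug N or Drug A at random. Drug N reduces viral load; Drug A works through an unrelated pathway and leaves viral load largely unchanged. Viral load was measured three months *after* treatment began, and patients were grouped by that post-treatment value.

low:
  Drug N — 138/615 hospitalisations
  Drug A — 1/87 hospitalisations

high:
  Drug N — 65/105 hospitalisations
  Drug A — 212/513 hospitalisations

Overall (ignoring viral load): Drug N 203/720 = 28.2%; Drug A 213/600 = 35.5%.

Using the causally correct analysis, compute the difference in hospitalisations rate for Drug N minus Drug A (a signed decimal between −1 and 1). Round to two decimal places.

Because the drug influences viral load, viral load is a post-treatment mediator, not a confounder. Stratifying on it would bias the estimate; the causal effect is the crude pooled difference.
The causal difference is the pooled difference: 0.282 − 0.355 = -0.073.

-0.07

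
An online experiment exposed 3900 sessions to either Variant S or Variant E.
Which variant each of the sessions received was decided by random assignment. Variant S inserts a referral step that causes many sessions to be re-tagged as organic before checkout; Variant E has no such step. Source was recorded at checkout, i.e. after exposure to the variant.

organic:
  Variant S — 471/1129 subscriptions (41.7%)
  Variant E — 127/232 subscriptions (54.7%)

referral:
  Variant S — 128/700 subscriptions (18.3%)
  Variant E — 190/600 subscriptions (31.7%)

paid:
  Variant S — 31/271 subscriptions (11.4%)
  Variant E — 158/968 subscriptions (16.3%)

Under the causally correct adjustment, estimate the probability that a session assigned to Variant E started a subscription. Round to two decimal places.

Within every traffic source level Variant E has the higher rate, yet pooled Variant S does — Simpson's reversal.
Traffic source lies on the pathway variant → traffic source → outcome, so adjusting for it blocks the indirect effect. For the total causal effect of variant, use the unadjusted pooled rates.
So P(outcome | do(Variant E)) is just the pooled rate for Variant E: 475/1800 = 0.264.

0.26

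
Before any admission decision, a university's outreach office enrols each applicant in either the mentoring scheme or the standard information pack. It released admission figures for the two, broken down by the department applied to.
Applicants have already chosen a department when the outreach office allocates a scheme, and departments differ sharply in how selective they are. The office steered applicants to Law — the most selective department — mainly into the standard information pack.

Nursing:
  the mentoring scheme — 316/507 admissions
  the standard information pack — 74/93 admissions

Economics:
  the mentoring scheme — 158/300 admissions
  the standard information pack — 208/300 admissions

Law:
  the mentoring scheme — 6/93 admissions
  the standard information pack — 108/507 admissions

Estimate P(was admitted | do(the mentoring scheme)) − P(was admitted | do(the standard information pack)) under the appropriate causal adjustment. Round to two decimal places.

-0.16

The imbalance in department arose from how applicants were allocated, not from anything the outreach scheme did; and department independently affects the outcome. The pooled gap is confounded — condition on department.
Adjusting over the population distribution of department: 0.333·(0.623−0.796) + 0.333·(0.527−0.693) + 0.333·(0.065−0.213) = -0.163.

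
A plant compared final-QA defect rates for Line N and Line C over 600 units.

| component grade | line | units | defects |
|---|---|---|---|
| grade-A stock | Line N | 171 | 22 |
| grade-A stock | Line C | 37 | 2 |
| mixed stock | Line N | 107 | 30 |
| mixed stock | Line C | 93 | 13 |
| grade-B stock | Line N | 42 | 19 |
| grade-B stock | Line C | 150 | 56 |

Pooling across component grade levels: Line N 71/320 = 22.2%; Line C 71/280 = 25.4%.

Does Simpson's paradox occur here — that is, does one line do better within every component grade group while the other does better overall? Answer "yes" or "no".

Within each component grade level (grade-A stock 12.9% vs 5.4%; mixed stock 28.0% vs 14.0%; grade-B stock 45.2% vs 37.3%), Line C has the lower rate every time. Pooled: 22.2% vs 25.4% — Line N has the lower rate overall. The two comparisons disagree.

yes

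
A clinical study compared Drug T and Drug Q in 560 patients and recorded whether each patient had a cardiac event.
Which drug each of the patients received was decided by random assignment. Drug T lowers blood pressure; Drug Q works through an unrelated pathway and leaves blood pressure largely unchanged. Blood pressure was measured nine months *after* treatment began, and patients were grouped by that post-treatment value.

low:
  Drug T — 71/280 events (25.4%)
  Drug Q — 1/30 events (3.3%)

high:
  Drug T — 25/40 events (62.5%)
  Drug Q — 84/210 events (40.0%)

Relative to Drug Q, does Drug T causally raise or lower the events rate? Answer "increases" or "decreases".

The blood pressure-specific comparison favours Drug Q throughout, but the pooled figures favour Drug T. The question is whether to condition on blood pressure.
Blood pressure is downstream of the drug. One should not condition on a consequence of treatment, so the overall rates are the right comparison.
Pooled: Drug T 30.0% vs Drug Q 35.4%; Drug T is lower overall.

decreases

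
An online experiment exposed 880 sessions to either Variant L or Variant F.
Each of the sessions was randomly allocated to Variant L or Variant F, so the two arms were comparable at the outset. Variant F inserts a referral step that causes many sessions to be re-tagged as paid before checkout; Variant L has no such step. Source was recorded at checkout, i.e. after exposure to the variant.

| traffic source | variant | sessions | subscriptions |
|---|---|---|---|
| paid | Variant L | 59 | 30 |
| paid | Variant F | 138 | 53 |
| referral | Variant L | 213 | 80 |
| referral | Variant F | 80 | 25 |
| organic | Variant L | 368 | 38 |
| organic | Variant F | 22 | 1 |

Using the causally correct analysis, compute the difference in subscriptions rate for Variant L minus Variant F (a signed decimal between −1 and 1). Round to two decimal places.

-0.10

Within every traffic source level Variant L has the higher rate, yet pooled Variant F does — Simpson's reversal.
Traffic source here is a post-treatment variable shaped by the variant; conditioning on it would introduce bias rather than remove it. The overall comparison is the causal one.
The causal difference is the pooled difference: 0.231 − 0.329 = -0.098.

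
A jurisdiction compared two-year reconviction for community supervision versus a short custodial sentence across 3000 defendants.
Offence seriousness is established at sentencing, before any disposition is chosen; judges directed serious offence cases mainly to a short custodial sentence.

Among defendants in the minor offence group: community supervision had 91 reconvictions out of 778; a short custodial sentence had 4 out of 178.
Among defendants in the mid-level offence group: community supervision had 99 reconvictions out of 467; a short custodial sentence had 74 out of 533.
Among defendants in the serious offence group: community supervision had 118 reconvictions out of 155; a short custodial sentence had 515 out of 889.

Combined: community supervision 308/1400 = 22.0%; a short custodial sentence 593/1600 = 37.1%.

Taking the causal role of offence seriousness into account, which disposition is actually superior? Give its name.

The imbalance in offence seriousness arose from how defendants were allocated, not from anything the disposition did; and offence seriousness independently affects the outcome. The pooled gap is confounded — condition on offence seriousness.
Within each level — minor offence: 11.7% vs 2.2%; mid-level offence: 21.2% vs 13.9%; serious offence: 76.1% vs 57.9% — a short custodial sentence is lower every time.

a short custodial sentence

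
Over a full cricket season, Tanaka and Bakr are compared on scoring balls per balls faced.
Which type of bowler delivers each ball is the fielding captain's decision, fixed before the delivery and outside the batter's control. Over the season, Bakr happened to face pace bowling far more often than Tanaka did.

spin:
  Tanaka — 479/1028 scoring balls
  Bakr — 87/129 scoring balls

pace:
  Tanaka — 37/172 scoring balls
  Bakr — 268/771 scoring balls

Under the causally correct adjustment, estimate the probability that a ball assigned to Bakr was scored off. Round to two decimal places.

0.53

Bakr is higher inside every bowling type stratum but Tanaka is higher in aggregate. Whether to stratify depends on how bowling type relates to the player.
Bowling type is set before the player has any effect — it is not caused by the player — and it independently drives the outcome. That makes it a confounder, so the causal comparison is within bowling type levels.
Standardising Bakr to the population bowling type mix: 0.551·87/129 + 0.449·268/771 = 0.528.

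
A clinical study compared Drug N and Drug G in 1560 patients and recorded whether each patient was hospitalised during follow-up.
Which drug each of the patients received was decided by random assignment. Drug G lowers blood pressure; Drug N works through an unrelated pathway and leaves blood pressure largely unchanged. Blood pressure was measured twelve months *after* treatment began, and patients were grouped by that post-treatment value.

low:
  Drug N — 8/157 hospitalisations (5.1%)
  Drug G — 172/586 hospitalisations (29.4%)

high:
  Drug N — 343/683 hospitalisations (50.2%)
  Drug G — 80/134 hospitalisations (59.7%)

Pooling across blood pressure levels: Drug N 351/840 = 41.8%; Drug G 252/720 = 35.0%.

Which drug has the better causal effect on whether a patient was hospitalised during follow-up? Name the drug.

The blood pressure-specific comparison favours Drug N throughout, but the pooled figures favour Drug G. The question is whether to condition on blood pressure.
Blood pressure here is a post-treatment variable shaped by the drug; conditioning on it would introduce bias rather than remove it. The overall comparison is the causal one.
Pooled: Drug N 41.8% vs Drug G 35.0%; Drug G is lower overall.

Drug G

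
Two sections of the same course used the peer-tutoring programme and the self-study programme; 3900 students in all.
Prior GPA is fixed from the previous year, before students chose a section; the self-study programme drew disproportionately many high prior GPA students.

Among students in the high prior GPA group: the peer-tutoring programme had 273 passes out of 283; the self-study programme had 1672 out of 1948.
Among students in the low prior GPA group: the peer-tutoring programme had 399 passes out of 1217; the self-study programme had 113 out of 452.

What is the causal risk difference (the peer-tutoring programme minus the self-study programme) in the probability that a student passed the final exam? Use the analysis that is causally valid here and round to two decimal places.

+0.09

The prior GPA band-specific comparison favours the peer-tutoring programme throughout, but the pooled figures favour the self-study programme. The question is whether to condition on prior GPA band.
Prior GPA band differs across teaching methods for reasons unrelated to any effect of the teaching method itself, and it separately predicts the outcome — a classic confounder. We must compare within prior GPA band levels.
Adjusting over the population distribution of prior GPA band: 0.572·(0.965−0.858) + 0.428·(0.328−0.250) = +0.094.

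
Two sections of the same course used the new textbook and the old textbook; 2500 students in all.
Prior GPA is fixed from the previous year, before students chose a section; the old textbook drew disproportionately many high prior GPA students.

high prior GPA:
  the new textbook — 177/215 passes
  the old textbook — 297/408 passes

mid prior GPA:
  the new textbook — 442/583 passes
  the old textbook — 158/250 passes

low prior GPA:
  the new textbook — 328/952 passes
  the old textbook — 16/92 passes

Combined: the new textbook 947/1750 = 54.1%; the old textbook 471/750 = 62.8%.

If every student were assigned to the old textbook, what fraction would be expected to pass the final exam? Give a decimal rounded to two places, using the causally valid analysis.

The stratified and pooled comparisons disagree (the new textbook wins within each prior GPA band; the old textbook wins overall), so the answer turns on the causal role of prior GPA band.
Prior GPA band satisfies the back-door criterion: it is not a descendant of the teaching method, and it blocks the spurious path from teaching method to outcome. Adjusting for it (i.e., using the within-prior GPA band rates) gives the causal effect.
Standardising the old textbook to the population prior GPA band mix: 0.249·297/408 + 0.333·158/250 + 0.418·16/92 = 0.465.

0.46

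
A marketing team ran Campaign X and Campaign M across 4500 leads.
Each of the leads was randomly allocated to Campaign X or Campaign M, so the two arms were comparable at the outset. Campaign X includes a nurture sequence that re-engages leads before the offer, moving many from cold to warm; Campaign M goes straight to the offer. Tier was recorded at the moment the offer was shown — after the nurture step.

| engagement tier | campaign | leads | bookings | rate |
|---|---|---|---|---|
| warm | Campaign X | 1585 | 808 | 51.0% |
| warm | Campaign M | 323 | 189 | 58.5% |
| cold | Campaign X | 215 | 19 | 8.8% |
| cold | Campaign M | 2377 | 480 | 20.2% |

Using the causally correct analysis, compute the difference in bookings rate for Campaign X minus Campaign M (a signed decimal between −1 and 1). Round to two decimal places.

The engagement tier-specific comparison favours Campaign M throughout, but the pooled figures favour Campaign X. The question is whether to condition on engagement tier.
Stratifying would compare campaigns among leads the campaigns themselves sorted into engagement tier groups — a form of selection on an intermediate. The unconditioned pooled rates give the total causal effect.
The causal difference is the pooled difference: 0.459 − 0.248 = +0.212.

+0.21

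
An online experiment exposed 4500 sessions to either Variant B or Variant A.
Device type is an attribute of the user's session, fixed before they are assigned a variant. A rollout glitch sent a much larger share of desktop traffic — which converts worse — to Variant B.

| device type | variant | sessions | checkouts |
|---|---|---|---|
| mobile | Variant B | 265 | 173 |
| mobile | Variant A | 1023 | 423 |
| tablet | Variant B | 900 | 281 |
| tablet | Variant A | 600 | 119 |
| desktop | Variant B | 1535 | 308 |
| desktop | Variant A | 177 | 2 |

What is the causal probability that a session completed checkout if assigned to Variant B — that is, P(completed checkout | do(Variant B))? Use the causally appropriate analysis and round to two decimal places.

0.37

The device type-specific comparison favours Variant B throughout, but the pooled figures favour Variant A. The question is whether to condition on device type.
The imbalance in device type arose from how sessions were allocated, not from anything the variant did; and device type independently affects the outcome. The pooled gap is confounded — condition on device type.
Standardising Variant B to the population device type mix: 0.286·173/265 + 0.333·281/900 + 0.380·308/1535 = 0.367.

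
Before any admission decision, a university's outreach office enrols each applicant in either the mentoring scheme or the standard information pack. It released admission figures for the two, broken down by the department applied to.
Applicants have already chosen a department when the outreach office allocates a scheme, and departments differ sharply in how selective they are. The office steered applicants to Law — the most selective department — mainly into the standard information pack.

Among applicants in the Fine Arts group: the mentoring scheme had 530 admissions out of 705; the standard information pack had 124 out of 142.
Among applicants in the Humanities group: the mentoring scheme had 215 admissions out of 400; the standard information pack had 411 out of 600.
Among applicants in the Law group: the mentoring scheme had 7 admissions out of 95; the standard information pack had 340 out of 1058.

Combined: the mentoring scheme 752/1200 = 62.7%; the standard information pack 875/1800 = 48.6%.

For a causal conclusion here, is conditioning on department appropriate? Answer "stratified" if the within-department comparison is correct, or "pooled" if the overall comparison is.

stratified

Department satisfies the back-door criterion: it is not a descendant of the outreach scheme, and it blocks the spurious path from outreach scheme to outcome. Adjusting for it (i.e., using the within-department rates) gives the causal effect.
Within each level — Fine Arts: 75.2% vs 87.3%; Humanities: 53.8% vs 68.5%; Law: 7.4% vs 32.1% — the standard information pack is higher every time.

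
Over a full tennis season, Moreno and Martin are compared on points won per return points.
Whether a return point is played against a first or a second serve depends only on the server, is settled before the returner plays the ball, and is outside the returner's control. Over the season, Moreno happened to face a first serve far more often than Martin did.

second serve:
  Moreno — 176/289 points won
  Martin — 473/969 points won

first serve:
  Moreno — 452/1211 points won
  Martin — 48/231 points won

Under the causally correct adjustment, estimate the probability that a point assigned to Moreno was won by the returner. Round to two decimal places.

0.48

Here serve type is a common cause — it drives both which player a case falls under and the outcome. The crude comparison mixes populations; the stratum-specific rates are the causally relevant ones.
Standardising Moreno to the population serve type mix: 0.466·176/289 + 0.534·452/1211 = 0.483.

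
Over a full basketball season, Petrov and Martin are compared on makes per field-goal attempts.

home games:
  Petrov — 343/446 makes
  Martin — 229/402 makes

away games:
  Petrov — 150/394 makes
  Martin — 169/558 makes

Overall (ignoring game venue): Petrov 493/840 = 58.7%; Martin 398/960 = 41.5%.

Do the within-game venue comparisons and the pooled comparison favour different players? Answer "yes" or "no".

Within each game venue level (home games 76.9% vs 57.0%; away games 38.1% vs 30.3%), Petrov has the higher rate every time. Pooled: 58.7% vs 41.5% — Petrov has the higher rate overall. They agree.

no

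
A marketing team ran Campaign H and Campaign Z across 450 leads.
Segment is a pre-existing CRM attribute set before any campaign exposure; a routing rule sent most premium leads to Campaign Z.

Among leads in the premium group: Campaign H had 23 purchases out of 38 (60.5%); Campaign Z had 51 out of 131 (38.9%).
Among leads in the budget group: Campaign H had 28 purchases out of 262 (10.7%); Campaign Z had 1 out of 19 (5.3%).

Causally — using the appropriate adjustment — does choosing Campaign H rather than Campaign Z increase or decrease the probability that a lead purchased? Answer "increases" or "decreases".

Customer segment is set before the campaign has any effect — it is not caused by the campaign — and it independently drives the outcome. That makes it a confounder, so the causal comparison is within customer segment levels.
Within each level — premium: 60.5% vs 38.9%; budget: 10.7% vs 5.3% — Campaign H is higher every time.

increases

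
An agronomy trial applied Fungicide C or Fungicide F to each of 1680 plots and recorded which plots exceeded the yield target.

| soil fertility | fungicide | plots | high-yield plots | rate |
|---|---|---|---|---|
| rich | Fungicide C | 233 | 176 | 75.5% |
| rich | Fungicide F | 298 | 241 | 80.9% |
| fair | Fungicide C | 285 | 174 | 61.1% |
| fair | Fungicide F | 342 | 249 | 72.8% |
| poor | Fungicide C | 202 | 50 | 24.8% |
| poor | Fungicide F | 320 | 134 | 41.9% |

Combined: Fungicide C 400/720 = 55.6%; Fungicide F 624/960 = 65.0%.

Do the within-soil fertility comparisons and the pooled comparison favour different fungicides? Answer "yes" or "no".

no

Within each soil fertility level (rich 75.5% vs 80.9%; fair 61.1% vs 72.8%; poor 24.8% vs 41.9%), Fungicide F has the higher rate every time. Pooled: 55.6% vs 65.0% — Fungicide F has the higher rate overall. They agree.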